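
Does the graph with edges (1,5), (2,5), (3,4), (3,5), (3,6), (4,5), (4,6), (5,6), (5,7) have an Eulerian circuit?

Step 1: Find the degree of each vertex:
  deg(1) = 1
  deg(2) = 1
  deg(3) = 3
  deg(4) = 3
  deg(5) = 6
  deg(6) = 3
  deg(7) = 1

Step 2: Count vertices with odd degree:
  Odd-degree vertices: 1, 2, 3, 4, 6, 7 (6 total)

Step 3: Apply Euler's theorem:
  - Eulerian circuit exists iff graph is connected and all vertices have even degree
  - Eulerian path exists iff graph is connected and has 0 or 2 odd-degree vertices

Graph has 6 odd-degree vertices (need 0 or 2).
Neither Eulerian path nor Eulerian circuit exists.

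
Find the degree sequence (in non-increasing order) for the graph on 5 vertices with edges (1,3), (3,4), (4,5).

Step 1: Count edges incident to each vertex:
  deg(1) = 1 (neighbors: 3)
  deg(2) = 0 (neighbors: none)
  deg(3) = 2 (neighbors: 1, 4)
  deg(4) = 2 (neighbors: 3, 5)
  deg(5) = 1 (neighbors: 4)

Step 2: Sort degrees in non-increasing order:
  Degrees: [1, 0, 2, 2, 1] -> sorted: [2, 2, 1, 1, 0]

Degree sequence: [2, 2, 1, 1, 0]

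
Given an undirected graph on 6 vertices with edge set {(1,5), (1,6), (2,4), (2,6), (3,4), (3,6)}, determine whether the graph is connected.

Step 1: Build adjacency list from edges:
  1: 5, 6
  2: 4, 6
  3: 4, 6
  4: 2, 3
  5: 1
  6: 1, 2, 3

Step 2: Run BFS/DFS from vertex 1:
  Visited: {1, 5, 6, 2, 3, 4}
  Reached 6 of 6 vertices

Step 3: All 6 vertices reached from vertex 1, so the graph is connected.
Answer: Yes, the graph is connected.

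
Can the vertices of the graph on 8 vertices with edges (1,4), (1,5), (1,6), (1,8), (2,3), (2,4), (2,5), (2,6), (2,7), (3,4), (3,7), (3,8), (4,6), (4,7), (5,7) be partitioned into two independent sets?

Step 1: Attempt 2-coloring using BFS:
  Start at vertex 1, assign color 0
  Color vertex 4 with color 1 (neighbor of 1)
  Color vertex 5 with color 1 (neighbor of 1)
  Color vertex 6 with color 1 (neighbor of 1)
  Color vertex 8 with color 1 (neighbor of 1)
  Color vertex 2 with color 0 (neighbor of 4)
  Color vertex 3 with color 0 (neighbor of 4)

Step 2: Conflict found! Vertices 4 and 6 are adjacent but have the same color.
This means the graph contains an odd cycle.

The graph is NOT bipartite.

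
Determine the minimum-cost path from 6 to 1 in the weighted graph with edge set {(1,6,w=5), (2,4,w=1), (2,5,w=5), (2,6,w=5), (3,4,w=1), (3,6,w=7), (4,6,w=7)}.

Step 1: Build adjacency list with weights:
  1: 6(w=5)
  2: 4(w=1), 5(w=5), 6(w=5)
  3: 4(w=1), 6(w=7)
  4: 2(w=1), 3(w=1), 6(w=7)
  5: 2(w=5)
  6: 1(w=5), 2(w=5), 3(w=7), 4(w=7)

Step 2: Apply Dijkstra's algorithm from vertex 6:
  Visit vertex 6 (distance=0)
    Update dist[1] = 5
    Update dist[2] = 5
    Update dist[3] = 7
    Update dist[4] = 7
  Visit vertex 1 (distance=5)

Step 3: Shortest path: 6 -> 1
Total weight: 5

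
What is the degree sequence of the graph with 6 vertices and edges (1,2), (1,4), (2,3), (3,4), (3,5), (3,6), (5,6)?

Step 1: Count edges incident to each vertex:
  deg(1) = 2 (neighbors: 2, 4)
  deg(2) = 2 (neighbors: 1, 3)
  deg(3) = 4 (neighbors: 2, 4, 5, 6)
  deg(4) = 2 (neighbors: 1, 3)
  deg(5) = 2 (neighbors: 3, 6)
  deg(6) = 2 (neighbors: 3, 5)

Step 2: Sort degrees in non-increasing order:
  Degrees: [2, 2, 4, 2, 2, 2] -> sorted: [4, 2, 2, 2, 2, 2]

Degree sequence: [4, 2, 2, 2, 2, 2]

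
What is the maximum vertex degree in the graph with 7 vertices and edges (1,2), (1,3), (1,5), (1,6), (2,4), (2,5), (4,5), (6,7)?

Step 1: Count edges incident to each vertex:
  deg(1) = 4 (neighbors: 2, 3, 5, 6)
  deg(2) = 3 (neighbors: 1, 4, 5)
  deg(3) = 1 (neighbors: 1)
  deg(4) = 2 (neighbors: 2, 5)
  deg(5) = 3 (neighbors: 1, 2, 4)
  deg(6) = 2 (neighbors: 1, 7)
  deg(7) = 1 (neighbors: 6)

Step 2: Find maximum:
  max(4, 3, 1, 2, 3, 2, 1) = 4 (vertex 1)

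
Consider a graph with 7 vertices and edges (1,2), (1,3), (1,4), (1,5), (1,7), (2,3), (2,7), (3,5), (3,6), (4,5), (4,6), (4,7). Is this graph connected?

Step 1: Build adjacency list from edges:
  1: 2, 3, 4, 5, 7
  2: 1, 3, 7
  3: 1, 2, 5, 6
  4: 1, 5, 6, 7
  5: 1, 3, 4
  6: 3, 4
  7: 1, 2, 4

Step 2: Run BFS/DFS from vertex 1:
  Visited: {1, 2, 3, 4, 5, 7, 6}
  Reached 7 of 7 vertices

Step 3: All 7 vertices reached from vertex 1, so the graph is connected.
Answer: Yes, the graph is connected.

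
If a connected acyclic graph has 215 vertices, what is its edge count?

A tree on n vertices always has exactly n - 1 edges.
For n = 215: edges = 215 - 1 = 214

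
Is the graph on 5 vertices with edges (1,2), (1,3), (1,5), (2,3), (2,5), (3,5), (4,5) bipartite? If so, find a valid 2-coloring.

Step 1: Attempt 2-coloring using BFS:
  Start at vertex 1, assign color 0
  Color vertex 2 with color 1 (neighbor of 1)
  Color vertex 3 with color 1 (neighbor of 1)
  Color vertex 5 with color 1 (neighbor of 1)

Step 2: Conflict found! Vertices 2 and 3 are adjacent but have the same color.
This means the graph contains an odd cycle.

The graph is NOT bipartite.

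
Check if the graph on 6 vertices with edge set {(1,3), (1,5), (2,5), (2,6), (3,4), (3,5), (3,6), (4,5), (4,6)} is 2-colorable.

Step 1: Attempt 2-coloring using BFS:
  Start at vertex 1, assign color 0
  Color vertex 3 with color 1 (neighbor of 1)
  Color vertex 5 with color 1 (neighbor of 1)
  Color vertex 4 with color 0 (neighbor of 3)

Step 2: Conflict found! Vertices 3 and 5 are adjacent but have the same color.
This means the graph contains an odd cycle.

The graph is NOT bipartite.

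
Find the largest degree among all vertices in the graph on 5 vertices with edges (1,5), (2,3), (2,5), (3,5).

Step 1: Count edges incident to each vertex:
  deg(1) = 1 (neighbors: 5)
  deg(2) = 2 (neighbors: 3, 5)
  deg(3) = 2 (neighbors: 2, 5)
  deg(4) = 0 (neighbors: none)
  deg(5) = 3 (neighbors: 1, 2, 3)

Step 2: Find maximum:
  max(1, 2, 2, 0, 3) = 3 (vertex 5)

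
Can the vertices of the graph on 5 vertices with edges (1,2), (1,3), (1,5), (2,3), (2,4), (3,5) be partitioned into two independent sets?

Step 1: Attempt 2-coloring using BFS:
  Start at vertex 1, assign color 0
  Color vertex 2 with color 1 (neighbor of 1)
  Color vertex 3 with color 1 (neighbor of 1)
  Color vertex 5 with color 1 (neighbor of 1)

Step 2: Conflict found! Vertices 2 and 3 are adjacent but have the same color.
This means the graph contains an odd cycle.

The graph is NOT bipartite.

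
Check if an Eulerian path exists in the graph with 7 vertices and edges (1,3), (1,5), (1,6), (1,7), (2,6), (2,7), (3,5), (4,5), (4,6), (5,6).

Step 1: Find the degree of each vertex:
  deg(1) = 4
  deg(2) = 2
  deg(3) = 2
  deg(4) = 2
  deg(5) = 4
  deg(6) = 4
  deg(7) = 2

Step 2: Count vertices with odd degree:
  All vertices have even degree (0 odd-degree vertices)

Step 3: Apply Euler's theorem:
  - Eulerian circuit exists iff graph is connected and all vertices have even degree
  - Eulerian path exists iff graph is connected and has 0 or 2 odd-degree vertices

Graph is connected with 0 odd-degree vertices.
Both Eulerian circuit and Eulerian path exist.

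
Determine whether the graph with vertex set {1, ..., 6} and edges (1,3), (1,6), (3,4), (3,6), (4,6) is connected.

Step 1: Build adjacency list from edges:
  1: 3, 6
  2: (none)
  3: 1, 4, 6
  4: 3, 6
  5: (none)
  6: 1, 3, 4

Step 2: Run BFS/DFS from vertex 1:
  Visited: {1, 3, 6, 4}
  Reached 4 of 6 vertices

Step 3: Only 4 of 6 vertices reached. Graph is disconnected.
Connected components: {1, 3, 4, 6}, {2}, {5}
Answer: No, the graph is not connected (3 components).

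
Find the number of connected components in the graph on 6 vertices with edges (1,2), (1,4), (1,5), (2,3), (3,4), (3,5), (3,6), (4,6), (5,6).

Step 1: Build adjacency list from edges:
  1: 2, 4, 5
  2: 1, 3
  3: 2, 4, 5, 6
  4: 1, 3, 6
  5: 1, 3, 6
  6: 3, 4, 5

Step 2: Run BFS/DFS from vertex 1:
  Visited: {1, 2, 4, 5, 3, 6}
  Reached 6 of 6 vertices

Step 3: All 6 vertices reached from vertex 1, so the graph is connected.
Number of connected components: 1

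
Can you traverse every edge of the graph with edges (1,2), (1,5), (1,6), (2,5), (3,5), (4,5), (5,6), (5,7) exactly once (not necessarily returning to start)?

Step 1: Find the degree of each vertex:
  deg(1) = 3
  deg(2) = 2
  deg(3) = 1
  deg(4) = 1
  deg(5) = 6
  deg(6) = 2
  deg(7) = 1

Step 2: Count vertices with odd degree:
  Odd-degree vertices: 1, 3, 4, 7 (4 total)

Step 3: Apply Euler's theorem:
  - Eulerian circuit exists iff graph is connected and all vertices have even degree
  - Eulerian path exists iff graph is connected and has 0 or 2 odd-degree vertices

Graph has 4 odd-degree vertices (need 0 or 2).
Neither Eulerian path nor Eulerian circuit exists.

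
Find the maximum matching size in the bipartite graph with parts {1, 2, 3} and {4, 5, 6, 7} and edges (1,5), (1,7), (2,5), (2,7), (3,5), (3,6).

Step 1: List the neighbors of each left vertex:
  1: 5, 7
  2: 5, 7
  3: 5, 6

Step 2: Greedily match left vertices, then look for augmenting paths:
  Match 1 -- 5
  Match 2 -- 7
  Match 3 -- 6
  No augmenting path remains.

Step 3: Verify this is maximum:
  Matching size 3 = min(|L|, |R|) = min(3, 4), which is an upper bound, so this matching is maximum.

Maximum matching: {(1,5), (2,7), (3,6)}
Size: 3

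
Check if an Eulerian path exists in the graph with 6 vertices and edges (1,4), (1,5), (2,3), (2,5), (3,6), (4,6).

Step 1: Find the degree of each vertex:
  deg(1) = 2
  deg(2) = 2
  deg(3) = 2
  deg(4) = 2
  deg(5) = 2
  deg(6) = 2

Step 2: Count vertices with odd degree:
  All vertices have even degree (0 odd-degree vertices)

Step 3: Apply Euler's theorem:
  - Eulerian circuit exists iff graph is connected and all vertices have even degree
  - Eulerian path exists iff graph is connected and has 0 or 2 odd-degree vertices

Graph is connected with 0 odd-degree vertices.
Both Eulerian circuit and Eulerian path exist.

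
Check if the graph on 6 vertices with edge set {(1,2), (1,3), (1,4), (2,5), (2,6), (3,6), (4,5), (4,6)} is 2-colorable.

Step 1: Attempt 2-coloring using BFS:
  Start at vertex 1, assign color 0
  Color vertex 2 with color 1 (neighbor of 1)
  Color vertex 3 with color 1 (neighbor of 1)
  Color vertex 4 with color 1 (neighbor of 1)
  Color vertex 5 with color 0 (neighbor of 2)
  Color vertex 6 with color 0 (neighbor of 2)

Step 2: 2-coloring succeeded. No conflicts found.
  Set A (color 0): {1, 5, 6}
  Set B (color 1): {2, 3, 4}

The graph is bipartite with partition {1, 5, 6}, {2, 3, 4}.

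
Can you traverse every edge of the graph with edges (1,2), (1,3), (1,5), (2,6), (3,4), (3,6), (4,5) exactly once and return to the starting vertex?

Step 1: Find the degree of each vertex:
  deg(1) = 3
  deg(2) = 2
  deg(3) = 3
  deg(4) = 2
  deg(5) = 2
  deg(6) = 2

Step 2: Count vertices with odd degree:
  Odd-degree vertices: 1, 3 (2 total)

Step 3: Apply Euler's theorem:
  - Eulerian circuit exists iff graph is connected and all vertices have even degree
  - Eulerian path exists iff graph is connected and has 0 or 2 odd-degree vertices

Graph is connected with exactly 2 odd-degree vertices (1, 3).
Eulerian path exists (starting and ending at the odd-degree vertices), but no Eulerian circuit.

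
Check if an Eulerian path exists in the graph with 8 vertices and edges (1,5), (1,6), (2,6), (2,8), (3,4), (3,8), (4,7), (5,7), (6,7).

Step 1: Find the degree of each vertex:
  deg(1) = 2
  deg(2) = 2
  deg(3) = 2
  deg(4) = 2
  deg(5) = 2
  deg(6) = 3
  deg(7) = 3
  deg(8) = 2

Step 2: Count vertices with odd degree:
  Odd-degree vertices: 6, 7 (2 total)

Step 3: Apply Euler's theorem:
  - Eulerian circuit exists iff graph is connected and all vertices have even degree
  - Eulerian path exists iff graph is connected and has 0 or 2 odd-degree vertices

Graph is connected with exactly 2 odd-degree vertices (6, 7).
Eulerian path exists (starting and ending at the odd-degree vertices), but no Eulerian circuit.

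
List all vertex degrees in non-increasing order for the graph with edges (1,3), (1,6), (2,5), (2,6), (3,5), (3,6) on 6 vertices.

Step 1: Count edges incident to each vertex:
  deg(1) = 2 (neighbors: 3, 6)
  deg(2) = 2 (neighbors: 5, 6)
  deg(3) = 3 (neighbors: 1, 5, 6)
  deg(4) = 0 (neighbors: none)
  deg(5) = 2 (neighbors: 2, 3)
  deg(6) = 3 (neighbors: 1, 2, 3)

Step 2: Sort degrees in non-increasing order:
  Degrees: [2, 2, 3, 0, 2, 3] -> sorted: [3, 3, 2, 2, 2, 0]

Degree sequence: [3, 3, 2, 2, 2, 0]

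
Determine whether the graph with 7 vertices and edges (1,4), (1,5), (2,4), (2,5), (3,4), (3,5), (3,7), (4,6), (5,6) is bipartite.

Step 1: Attempt 2-coloring using BFS:
  Start at vertex 1, assign color 0
  Color vertex 4 with color 1 (neighbor of 1)
  Color vertex 5 with color 1 (neighbor of 1)
  Color vertex 2 with color 0 (neighbor of 4)
  Color vertex 3 with color 0 (neighbor of 4)
  Color vertex 6 with color 0 (neighbor of 4)
  Color vertex 7 with color 1 (neighbor of 3)

Step 2: 2-coloring succeeded. No conflicts found.
  Set A (color 0): {1, 2, 3, 6}
  Set B (color 1): {4, 5, 7}

The graph is bipartite with partition {1, 2, 3, 6}, {4, 5, 7}.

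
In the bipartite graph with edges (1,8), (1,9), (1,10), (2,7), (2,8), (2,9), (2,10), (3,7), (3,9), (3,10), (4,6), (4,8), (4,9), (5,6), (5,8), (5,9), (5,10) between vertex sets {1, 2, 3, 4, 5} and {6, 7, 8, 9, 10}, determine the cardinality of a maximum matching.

Step 1: List the neighbors of each left vertex:
  1: 8, 9, 10
  2: 7, 8, 9, 10
  3: 7, 9, 10
  4: 6, 8, 9
  5: 6, 8, 9, 10

Step 2: Greedily match left vertices, then look for augmenting paths:
  Match 1 -- 8
  Match 2 -- 7
  Match 3 -- 9
  Match 4 -- 6
  Match 5 -- 10
  No augmenting path remains.

Step 3: Verify this is maximum:
  Matching size 5 = min(|L|, |R|) = min(5, 5), which is an upper bound, so this matching is maximum.

Maximum matching: {(1,8), (2,7), (3,9), (4,6), (5,10)}
Size: 5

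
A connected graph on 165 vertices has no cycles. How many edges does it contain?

A tree on n vertices always has exactly n - 1 edges.
For n = 165: edges = 165 - 1 = 164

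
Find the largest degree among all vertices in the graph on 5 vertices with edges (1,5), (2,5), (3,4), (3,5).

Step 1: Count edges incident to each vertex:
  deg(1) = 1 (neighbors: 5)
  deg(2) = 1 (neighbors: 5)
  deg(3) = 2 (neighbors: 4, 5)
  deg(4) = 1 (neighbors: 3)
  deg(5) = 3 (neighbors: 1, 2, 3)

Step 2: Find maximum:
  max(1, 1, 2, 1, 3) = 3 (vertex 5)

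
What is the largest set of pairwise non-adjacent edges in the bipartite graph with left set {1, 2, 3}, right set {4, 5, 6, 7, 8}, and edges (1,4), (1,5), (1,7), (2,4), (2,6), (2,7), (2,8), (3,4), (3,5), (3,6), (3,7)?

Step 1: List the neighbors of each left vertex:
  1: 4, 5, 7
  2: 4, 6, 7, 8
  3: 4, 5, 6, 7

Step 2: Greedily match left vertices, then look for augmenting paths:
  Match 1 -- 4
  Match 2 -- 6
  Match 3 -- 5
  No augmenting path remains.

Step 3: Verify this is maximum:
  Matching size 3 = min(|L|, |R|) = min(3, 5), which is an upper bound, so this matching is maximum.

Maximum matching: {(1,4), (2,6), (3,5)}
Size: 3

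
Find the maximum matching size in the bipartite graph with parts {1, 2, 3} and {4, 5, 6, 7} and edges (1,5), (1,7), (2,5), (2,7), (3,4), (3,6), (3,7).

Step 1: List the neighbors of each left vertex:
  1: 5, 7
  2: 5, 7
  3: 4, 6, 7

Step 2: Greedily match left vertices, then look for augmenting paths:
  Match 1 -- 5
  Match 2 -- 7
  Match 3 -- 4
  No augmenting path remains.

Step 3: Verify this is maximum:
  Matching size 3 = min(|L|, |R|) = min(3, 4), which is an upper bound, so this matching is maximum.

Maximum matching: {(1,5), (2,7), (3,4)}
Size: 3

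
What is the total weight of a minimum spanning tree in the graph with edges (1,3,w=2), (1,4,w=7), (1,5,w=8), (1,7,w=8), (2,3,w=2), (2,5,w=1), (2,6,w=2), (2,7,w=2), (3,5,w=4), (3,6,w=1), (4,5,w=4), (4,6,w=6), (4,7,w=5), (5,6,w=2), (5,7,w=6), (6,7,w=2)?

Apply Kruskal's algorithm (sort edges by weight, add if no cycle):

Sorted edges by weight:
  (2,5) w=1
  (3,6) w=1
  (1,3) w=2
  (2,7) w=2
  (2,3) w=2
  (2,6) w=2
  (5,6) w=2
  (6,7) w=2
  (3,5) w=4
  (4,5) w=4
  (4,7) w=5
  (4,6) w=6
  (5,7) w=6
  (1,4) w=7
  (1,5) w=8
  (1,7) w=8

Add edge (2,5) w=1 -- no cycle. Running total: 1
Add edge (3,6) w=1 -- no cycle. Running total: 2
Add edge (1,3) w=2 -- no cycle. Running total: 4
Add edge (2,7) w=2 -- no cycle. Running total: 6
Add edge (2,3) w=2 -- no cycle. Running total: 8
Skip edge (2,6) w=2 -- would create cycle
Skip edge (5,6) w=2 -- would create cycle
Skip edge (6,7) w=2 -- would create cycle
Skip edge (3,5) w=4 -- would create cycle
Add edge (4,5) w=4 -- no cycle. Running total: 12

MST edges: (2,5,w=1), (3,6,w=1), (1,3,w=2), (2,7,w=2), (2,3,w=2), (4,5,w=4)
Total MST weight: 1 + 1 + 2 + 2 + 2 + 4 = 12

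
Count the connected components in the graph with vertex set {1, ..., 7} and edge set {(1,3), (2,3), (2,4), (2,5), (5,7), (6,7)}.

Step 1: Build adjacency list from edges:
  1: 3
  2: 3, 4, 5
  3: 1, 2
  4: 2
  5: 2, 7
  6: 7
  7: 5, 6

Step 2: Run BFS/DFS from vertex 1:
  Visited: {1, 3, 2, 4, 5, 7, 6}
  Reached 7 of 7 vertices

Step 3: All 7 vertices reached from vertex 1, so the graph is connected.
Number of connected components: 1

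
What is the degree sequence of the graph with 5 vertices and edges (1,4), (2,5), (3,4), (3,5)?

Step 1: Count edges incident to each vertex:
  deg(1) = 1 (neighbors: 4)
  deg(2) = 1 (neighbors: 5)
  deg(3) = 2 (neighbors: 4, 5)
  deg(4) = 2 (neighbors: 1, 3)
  deg(5) = 2 (neighbors: 2, 3)

Step 2: Sort degrees in non-increasing order:
  Degrees: [1, 1, 2, 2, 2] -> sorted: [2, 2, 2, 1, 1]

Degree sequence: [2, 2, 2, 1, 1]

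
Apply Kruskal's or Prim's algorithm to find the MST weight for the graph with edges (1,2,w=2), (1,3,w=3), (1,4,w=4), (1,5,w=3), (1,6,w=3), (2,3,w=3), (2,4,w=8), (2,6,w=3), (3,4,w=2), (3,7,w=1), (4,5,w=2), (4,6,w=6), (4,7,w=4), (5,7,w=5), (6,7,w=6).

Apply Kruskal's algorithm (sort edges by weight, add if no cycle):

Sorted edges by weight:
  (3,7) w=1
  (1,2) w=2
  (3,4) w=2
  (4,5) w=2
  (1,3) w=3
  (1,5) w=3
  (1,6) w=3
  (2,6) w=3
  (2,3) w=3
  (1,4) w=4
  (4,7) w=4
  (5,7) w=5
  (4,6) w=6
  (6,7) w=6
  (2,4) w=8

Add edge (3,7) w=1 -- no cycle. Running total: 1
Add edge (1,2) w=2 -- no cycle. Running total: 3
Add edge (3,4) w=2 -- no cycle. Running total: 5
Add edge (4,5) w=2 -- no cycle. Running total: 7
Add edge (1,3) w=3 -- no cycle. Running total: 10
Skip edge (1,5) w=3 -- would create cycle
Add edge (1,6) w=3 -- no cycle. Running total: 13

MST edges: (3,7,w=1), (1,2,w=2), (3,4,w=2), (4,5,w=2), (1,3,w=3), (1,6,w=3)
Total MST weight: 1 + 2 + 2 + 2 + 3 + 3 = 13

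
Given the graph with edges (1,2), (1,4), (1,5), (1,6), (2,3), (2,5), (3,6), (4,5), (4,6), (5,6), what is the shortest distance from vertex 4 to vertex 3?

Step 1: Build adjacency list:
  1: 2, 4, 5, 6
  2: 1, 3, 5
  3: 2, 6
  4: 1, 5, 6
  5: 1, 2, 4, 6
  6: 1, 3, 4, 5

Step 2: BFS from vertex 4 to find shortest path to 3:
  vertex 1 reached at distance 1
  vertex 5 reached at distance 1
  vertex 6 reached at distance 1
  vertex 2 reached at distance 2
  vertex 3 reached at distance 2

Step 3: Shortest path: 4 -> 6 -> 3
Path length: 2 edges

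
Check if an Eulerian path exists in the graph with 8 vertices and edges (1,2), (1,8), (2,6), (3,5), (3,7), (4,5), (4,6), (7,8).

Step 1: Find the degree of each vertex:
  deg(1) = 2
  deg(2) = 2
  deg(3) = 2
  deg(4) = 2
  deg(5) = 2
  deg(6) = 2
  deg(7) = 2
  deg(8) = 2

Step 2: Count vertices with odd degree:
  All vertices have even degree (0 odd-degree vertices)

Step 3: Apply Euler's theorem:
  - Eulerian circuit exists iff graph is connected and all vertices have even degree
  - Eulerian path exists iff graph is connected and has 0 or 2 odd-degree vertices

Graph is connected with 0 odd-degree vertices.
Both Eulerian circuit and Eulerian path exist.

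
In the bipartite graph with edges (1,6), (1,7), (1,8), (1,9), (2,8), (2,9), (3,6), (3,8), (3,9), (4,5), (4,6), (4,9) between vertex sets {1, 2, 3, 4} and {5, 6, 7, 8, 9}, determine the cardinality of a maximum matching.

Step 1: List the neighbors of each left vertex:
  1: 6, 7, 8, 9
  2: 8, 9
  3: 6, 8, 9
  4: 5, 6, 9

Step 2: Greedily match left vertices, then look for augmenting paths:
  Match 1 -- 6
  Match 2 -- 8
  Match 3 -- 9
  Match 4 -- 5
  No augmenting path remains.

Step 3: Verify this is maximum:
  Matching size 4 = min(|L|, |R|) = min(4, 5), which is an upper bound, so this matching is maximum.

Maximum matching: {(1,6), (2,8), (3,9), (4,5)}
Size: 4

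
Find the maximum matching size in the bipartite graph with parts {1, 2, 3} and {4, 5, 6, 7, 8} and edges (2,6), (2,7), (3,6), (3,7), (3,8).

Step 1: List the neighbors of each left vertex:
  1: (none)
  2: 6, 7
  3: 6, 7, 8

Step 2: Greedily match left vertices, then look for augmenting paths:
  Match 2 -- 6
  Match 3 -- 7
  No augmenting path remains.

Step 3: Verify this is maximum:
  Matching has size 2. The vertex set {2, 3} covers every edge and has size 2; any matching has at most one edge per cover vertex, so 2 is maximum (König's theorem).

Maximum matching: {(2,6), (3,7)}
Size: 2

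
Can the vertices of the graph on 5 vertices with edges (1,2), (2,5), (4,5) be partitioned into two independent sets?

Step 1: Attempt 2-coloring using BFS:
  Start at vertex 1, assign color 0
  Color vertex 2 with color 1 (neighbor of 1)
  Color vertex 5 with color 0 (neighbor of 2)
  Color vertex 4 with color 1 (neighbor of 5)
  Start new component at vertex 3, assign color 0

Step 2: 2-coloring succeeded. No conflicts found.
  Set A (color 0): {1, 3, 5}
  Set B (color 1): {2, 4}

The graph is bipartite with partition {1, 3, 5}, {2, 4}.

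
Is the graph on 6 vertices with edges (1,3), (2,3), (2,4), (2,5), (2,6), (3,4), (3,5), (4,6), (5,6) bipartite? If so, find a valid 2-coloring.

Step 1: Attempt 2-coloring using BFS:
  Start at vertex 1, assign color 0
  Color vertex 3 with color 1 (neighbor of 1)
  Color vertex 2 with color 0 (neighbor of 3)
  Color vertex 4 with color 0 (neighbor of 3)
  Color vertex 5 with color 0 (neighbor of 3)

Step 2: Conflict found! Vertices 2 and 4 are adjacent but have the same color.
This means the graph contains an odd cycle.

The graph is NOT bipartite.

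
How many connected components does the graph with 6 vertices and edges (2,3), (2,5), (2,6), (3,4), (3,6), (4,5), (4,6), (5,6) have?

Step 1: Build adjacency list from edges:
  1: (none)
  2: 3, 5, 6
  3: 2, 4, 6
  4: 3, 5, 6
  5: 2, 4, 6
  6: 2, 3, 4, 5

Step 2: Run BFS/DFS from vertex 1:
  Visited: {1}
  Reached 1 of 6 vertices

Step 3: Only 1 of 6 vertices reached. Graph is disconnected.
Connected components: {1}, {2, 3, 4, 5, 6}
Number of connected components: 2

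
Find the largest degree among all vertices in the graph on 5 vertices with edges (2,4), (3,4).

Step 1: Count edges incident to each vertex:
  deg(1) = 0 (neighbors: none)
  deg(2) = 1 (neighbors: 4)
  deg(3) = 1 (neighbors: 4)
  deg(4) = 2 (neighbors: 2, 3)
  deg(5) = 0 (neighbors: none)

Step 2: Find maximum:
  max(0, 1, 1, 2, 0) = 2 (vertex 4)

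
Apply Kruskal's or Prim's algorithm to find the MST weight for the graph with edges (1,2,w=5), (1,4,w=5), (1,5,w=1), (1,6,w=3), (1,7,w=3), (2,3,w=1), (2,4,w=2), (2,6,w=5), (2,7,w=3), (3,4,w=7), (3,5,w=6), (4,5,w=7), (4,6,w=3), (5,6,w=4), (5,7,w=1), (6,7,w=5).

Apply Kruskal's algorithm (sort edges by weight, add if no cycle):

Sorted edges by weight:
  (1,5) w=1
  (2,3) w=1
  (5,7) w=1
  (2,4) w=2
  (1,6) w=3
  (1,7) w=3
  (2,7) w=3
  (4,6) w=3
  (5,6) w=4
  (1,4) w=5
  (1,2) w=5
  (2,6) w=5
  (6,7) w=5
  (3,5) w=6
  (3,4) w=7
  (4,5) w=7

Add edge (1,5) w=1 -- no cycle. Running total: 1
Add edge (2,3) w=1 -- no cycle. Running total: 2
Add edge (5,7) w=1 -- no cycle. Running total: 3
Add edge (2,4) w=2 -- no cycle. Running total: 5
Add edge (1,6) w=3 -- no cycle. Running total: 8
Skip edge (1,7) w=3 -- would create cycle
Add edge (2,7) w=3 -- no cycle. Running total: 11

MST edges: (1,5,w=1), (2,3,w=1), (5,7,w=1), (2,4,w=2), (1,6,w=3), (2,7,w=3)
Total MST weight: 1 + 1 + 1 + 2 + 3 + 3 = 11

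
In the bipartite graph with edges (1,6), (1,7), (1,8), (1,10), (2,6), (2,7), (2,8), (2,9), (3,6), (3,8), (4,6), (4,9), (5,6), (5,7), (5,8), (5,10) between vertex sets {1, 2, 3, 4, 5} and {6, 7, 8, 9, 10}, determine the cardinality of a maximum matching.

Step 1: List the neighbors of each left vertex:
  1: 6, 7, 8, 10
  2: 6, 7, 8, 9
  3: 6, 8
  4: 6, 9
  5: 6, 7, 8, 10

Step 2: Greedily match left vertices, then look for augmenting paths:
  Match 1 -- 6
  Match 2 -- 7
  Match 3 -- 8
  Match 4 -- 9
  Match 5 -- 10
  No augmenting path remains.

Step 3: Verify this is maximum:
  Matching size 5 = min(|L|, |R|) = min(5, 5), which is an upper bound, so this matching is maximum.

Maximum matching: {(1,6), (2,7), (3,8), (4,9), (5,10)}
Size: 5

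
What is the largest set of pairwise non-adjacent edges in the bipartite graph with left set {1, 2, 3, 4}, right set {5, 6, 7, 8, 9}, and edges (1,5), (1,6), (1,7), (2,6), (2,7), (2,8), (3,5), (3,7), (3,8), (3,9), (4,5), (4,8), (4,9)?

Step 1: List the neighbors of each left vertex:
  1: 5, 6, 7
  2: 6, 7, 8
  3: 5, 7, 8, 9
  4: 5, 8, 9

Step 2: Greedily match left vertices, then look for augmenting paths:
  Match 1 -- 5
  Match 2 -- 6
  Match 3 -- 7
  Match 4 -- 8
  No augmenting path remains.

Step 3: Verify this is maximum:
  Matching size 4 = min(|L|, |R|) = min(4, 5), which is an upper bound, so this matching is maximum.

Maximum matching: {(1,5), (2,6), (3,7), (4,8)}
Size: 4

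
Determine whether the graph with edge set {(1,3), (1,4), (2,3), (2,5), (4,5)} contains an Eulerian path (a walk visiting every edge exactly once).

Step 1: Find the degree of each vertex:
  deg(1) = 2
  deg(2) = 2
  deg(3) = 2
  deg(4) = 2
  deg(5) = 2

Step 2: Count vertices with odd degree:
  All vertices have even degree (0 odd-degree vertices)

Step 3: Apply Euler's theorem:
  - Eulerian circuit exists iff graph is connected and all vertices have even degree
  - Eulerian path exists iff graph is connected and has 0 or 2 odd-degree vertices

Graph is connected with 0 odd-degree vertices.
Both Eulerian circuit and Eulerian path exist.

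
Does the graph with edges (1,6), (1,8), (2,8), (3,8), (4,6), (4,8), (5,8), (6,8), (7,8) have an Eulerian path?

Step 1: Find the degree of each vertex:
  deg(1) = 2
  deg(2) = 1
  deg(3) = 1
  deg(4) = 2
  deg(5) = 1
  deg(6) = 3
  deg(7) = 1
  deg(8) = 7

Step 2: Count vertices with odd degree:
  Odd-degree vertices: 2, 3, 5, 6, 7, 8 (6 total)

Step 3: Apply Euler's theorem:
  - Eulerian circuit exists iff graph is connected and all vertices have even degree
  - Eulerian path exists iff graph is connected and has 0 or 2 odd-degree vertices

Graph has 6 odd-degree vertices (need 0 or 2).
Neither Eulerian path nor Eulerian circuit exists.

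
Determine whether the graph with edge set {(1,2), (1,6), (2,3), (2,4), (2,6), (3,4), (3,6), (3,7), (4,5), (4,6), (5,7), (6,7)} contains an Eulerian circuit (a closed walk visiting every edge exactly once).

Step 1: Find the degree of each vertex:
  deg(1) = 2
  deg(2) = 4
  deg(3) = 4
  deg(4) = 4
  deg(5) = 2
  deg(6) = 5
  deg(7) = 3

Step 2: Count vertices with odd degree:
  Odd-degree vertices: 6, 7 (2 total)

Step 3: Apply Euler's theorem:
  - Eulerian circuit exists iff graph is connected and all vertices have even degree
  - Eulerian path exists iff graph is connected and has 0 or 2 odd-degree vertices

Graph is connected with exactly 2 odd-degree vertices (6, 7).
Eulerian path exists (starting and ending at the odd-degree vertices), but no Eulerian circuit.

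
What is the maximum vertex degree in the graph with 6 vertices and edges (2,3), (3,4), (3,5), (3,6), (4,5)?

Step 1: Count edges incident to each vertex:
  deg(1) = 0 (neighbors: none)
  deg(2) = 1 (neighbors: 3)
  deg(3) = 4 (neighbors: 2, 4, 5, 6)
  deg(4) = 2 (neighbors: 3, 5)
  deg(5) = 2 (neighbors: 3, 4)
  deg(6) = 1 (neighbors: 3)

Step 2: Find maximum:
  max(0, 1, 4, 2, 2, 1) = 4 (vertex 3)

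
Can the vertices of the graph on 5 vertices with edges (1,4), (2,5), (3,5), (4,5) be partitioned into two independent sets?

Step 1: Attempt 2-coloring using BFS:
  Start at vertex 1, assign color 0
  Color vertex 4 with color 1 (neighbor of 1)
  Color vertex 5 with color 0 (neighbor of 4)
  Color vertex 2 with color 1 (neighbor of 5)
  Color vertex 3 with color 1 (neighbor of 5)

Step 2: 2-coloring succeeded. No conflicts found.
  Set A (color 0): {1, 5}
  Set B (color 1): {2, 3, 4}

The graph is bipartite with partition {1, 5}, {2, 3, 4}.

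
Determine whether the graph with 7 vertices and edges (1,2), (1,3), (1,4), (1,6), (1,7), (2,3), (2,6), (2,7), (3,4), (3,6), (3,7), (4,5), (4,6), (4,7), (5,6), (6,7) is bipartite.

Step 1: Attempt 2-coloring using BFS:
  Start at vertex 1, assign color 0
  Color vertex 2 with color 1 (neighbor of 1)
  Color vertex 3 with color 1 (neighbor of 1)
  Color vertex 4 with color 1 (neighbor of 1)
  Color vertex 6 with color 1 (neighbor of 1)
  Color vertex 7 with color 1 (neighbor of 1)

Step 2: Conflict found! Vertices 2 and 3 are adjacent but have the same color.
This means the graph contains an odd cycle.

The graph is NOT bipartite.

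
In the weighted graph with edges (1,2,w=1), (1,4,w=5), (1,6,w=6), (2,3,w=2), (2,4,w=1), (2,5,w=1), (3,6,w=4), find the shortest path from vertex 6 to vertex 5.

Step 1: Build adjacency list with weights:
  1: 2(w=1), 4(w=5), 6(w=6)
  2: 1(w=1), 3(w=2), 4(w=1), 5(w=1)
  3: 2(w=2), 6(w=4)
  4: 1(w=5), 2(w=1)
  5: 2(w=1)
  6: 1(w=6), 3(w=4)

Step 2: Apply Dijkstra's algorithm from vertex 6:
  Visit vertex 6 (distance=0)
    Update dist[1] = 6
    Update dist[3] = 4
  Visit vertex 3 (distance=4)
    Update dist[2] = 6
  Visit vertex 1 (distance=6)
    Update dist[4] = 11
  Visit vertex 2 (distance=6)
    Update dist[4] = 7
    Update dist[5] = 7
  Visit vertex 4 (distance=7)
  Visit vertex 5 (distance=7)

Step 3: Shortest path: 6 -> 3 -> 2 -> 5
Total weight: 4 + 2 + 1 = 7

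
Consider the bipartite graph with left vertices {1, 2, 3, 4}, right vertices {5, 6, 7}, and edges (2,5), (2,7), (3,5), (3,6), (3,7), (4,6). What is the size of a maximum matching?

Step 1: List the neighbors of each left vertex:
  1: (none)
  2: 5, 7
  3: 5, 6, 7
  4: 6

Step 2: Greedily match left vertices, then look for augmenting paths:
  Match 2 -- 5
  Match 3 -- 7
  Match 4 -- 6
  No augmenting path remains.

Step 3: Verify this is maximum:
  Matching size 3 = min(|L|, |R|) = min(4, 3), which is an upper bound, so this matching is maximum.

Maximum matching: {(2,5), (3,7), (4,6)}
Size: 3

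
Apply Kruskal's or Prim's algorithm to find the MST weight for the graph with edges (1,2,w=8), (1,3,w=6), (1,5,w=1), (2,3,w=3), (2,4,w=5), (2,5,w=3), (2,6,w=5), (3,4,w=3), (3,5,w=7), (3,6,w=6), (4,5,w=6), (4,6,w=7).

Apply Kruskal's algorithm (sort edges by weight, add if no cycle):

Sorted edges by weight:
  (1,5) w=1
  (2,3) w=3
  (2,5) w=3
  (3,4) w=3
  (2,4) w=5
  (2,6) w=5
  (1,3) w=6
  (3,6) w=6
  (4,5) w=6
  (3,5) w=7
  (4,6) w=7
  (1,2) w=8

Add edge (1,5) w=1 -- no cycle. Running total: 1
Add edge (2,3) w=3 -- no cycle. Running total: 4
Add edge (2,5) w=3 -- no cycle. Running total: 7
Add edge (3,4) w=3 -- no cycle. Running total: 10
Skip edge (2,4) w=5 -- would create cycle
Add edge (2,6) w=5 -- no cycle. Running total: 15

MST edges: (1,5,w=1), (2,3,w=3), (2,5,w=3), (3,4,w=3), (2,6,w=5)
Total MST weight: 1 + 3 + 3 + 3 + 5 = 15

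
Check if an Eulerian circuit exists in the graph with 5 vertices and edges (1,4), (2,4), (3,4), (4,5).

Step 1: Find the degree of each vertex:
  deg(1) = 1
  deg(2) = 1
  deg(3) = 1
  deg(4) = 4
  deg(5) = 1

Step 2: Count vertices with odd degree:
  Odd-degree vertices: 1, 2, 3, 5 (4 total)

Step 3: Apply Euler's theorem:
  - Eulerian circuit exists iff graph is connected and all vertices have even degree
  - Eulerian path exists iff graph is connected and has 0 or 2 odd-degree vertices

Graph has 4 odd-degree vertices (need 0 or 2).
Neither Eulerian path nor Eulerian circuit exists.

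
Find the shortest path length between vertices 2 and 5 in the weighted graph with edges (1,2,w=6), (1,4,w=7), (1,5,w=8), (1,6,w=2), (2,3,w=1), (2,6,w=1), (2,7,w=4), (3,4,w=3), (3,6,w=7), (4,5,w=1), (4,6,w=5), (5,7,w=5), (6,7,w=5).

Step 1: Build adjacency list with weights:
  1: 2(w=6), 4(w=7), 5(w=8), 6(w=2)
  2: 1(w=6), 3(w=1), 6(w=1), 7(w=4)
  3: 2(w=1), 4(w=3), 6(w=7)
  4: 1(w=7), 3(w=3), 5(w=1), 6(w=5)
  5: 1(w=8), 4(w=1), 7(w=5)
  6: 1(w=2), 2(w=1), 3(w=7), 4(w=5), 7(w=5)
  7: 2(w=4), 5(w=5), 6(w=5)

Step 2: Apply Dijkstra's algorithm from vertex 2:
  Visit vertex 2 (distance=0)
    Update dist[1] = 6
    Update dist[3] = 1
    Update dist[6] = 1
    Update dist[7] = 4
  Visit vertex 3 (distance=1)
    Update dist[4] = 4
  Visit vertex 6 (distance=1)
    Update dist[1] = 3
  Visit vertex 1 (distance=3)
    Update dist[5] = 11
  Visit vertex 4 (distance=4)
    Update dist[5] = 5
  Visit vertex 7 (distance=4)
  Visit vertex 5 (distance=5)

Step 3: Shortest path: 2 -> 3 -> 4 -> 5
Total weight: 1 + 3 + 1 = 5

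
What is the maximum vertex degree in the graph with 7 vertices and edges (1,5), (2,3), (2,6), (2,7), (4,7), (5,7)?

Step 1: Count edges incident to each vertex:
  deg(1) = 1 (neighbors: 5)
  deg(2) = 3 (neighbors: 3, 6, 7)
  deg(3) = 1 (neighbors: 2)
  deg(4) = 1 (neighbors: 7)
  deg(5) = 2 (neighbors: 1, 7)
  deg(6) = 1 (neighbors: 2)
  deg(7) = 3 (neighbors: 2, 4, 5)

Step 2: Find maximum:
  max(1, 3, 1, 1, 2, 1, 3) = 3 (vertex 2)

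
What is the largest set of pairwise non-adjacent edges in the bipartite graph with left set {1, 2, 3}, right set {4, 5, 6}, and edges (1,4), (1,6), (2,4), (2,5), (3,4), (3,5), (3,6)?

Step 1: List the neighbors of each left vertex:
  1: 4, 6
  2: 4, 5
  3: 4, 5, 6

Step 2: Greedily match left vertices, then look for augmenting paths:
  Match 1 -- 4
  Match 2 -- 5
  Match 3 -- 6
  No augmenting path remains.

Step 3: Verify this is maximum:
  Matching size 3 = min(|L|, |R|) = min(3, 3), which is an upper bound, so this matching is maximum.

Maximum matching: {(1,4), (2,5), (3,6)}
Size: 3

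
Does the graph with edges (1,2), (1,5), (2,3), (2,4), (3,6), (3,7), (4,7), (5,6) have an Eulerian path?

Step 1: Find the degree of each vertex:
  deg(1) = 2
  deg(2) = 3
  deg(3) = 3
  deg(4) = 2
  deg(5) = 2
  deg(6) = 2
  deg(7) = 2

Step 2: Count vertices with odd degree:
  Odd-degree vertices: 2, 3 (2 total)

Step 3: Apply Euler's theorem:
  - Eulerian circuit exists iff graph is connected and all vertices have even degree
  - Eulerian path exists iff graph is connected and has 0 or 2 odd-degree vertices

Graph is connected with exactly 2 odd-degree vertices (2, 3).
Eulerian path exists (starting and ending at the odd-degree vertices), but no Eulerian circuit.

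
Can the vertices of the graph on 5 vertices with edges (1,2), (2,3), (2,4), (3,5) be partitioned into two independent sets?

Step 1: Attempt 2-coloring using BFS:
  Start at vertex 1, assign color 0
  Color vertex 2 with color 1 (neighbor of 1)
  Color vertex 3 with color 0 (neighbor of 2)
  Color vertex 4 with color 0 (neighbor of 2)
  Color vertex 5 with color 1 (neighbor of 3)

Step 2: 2-coloring succeeded. No conflicts found.
  Set A (color 0): {1, 3, 4}
  Set B (color 1): {2, 5}

The graph is bipartite with partition {1, 3, 4}, {2, 5}.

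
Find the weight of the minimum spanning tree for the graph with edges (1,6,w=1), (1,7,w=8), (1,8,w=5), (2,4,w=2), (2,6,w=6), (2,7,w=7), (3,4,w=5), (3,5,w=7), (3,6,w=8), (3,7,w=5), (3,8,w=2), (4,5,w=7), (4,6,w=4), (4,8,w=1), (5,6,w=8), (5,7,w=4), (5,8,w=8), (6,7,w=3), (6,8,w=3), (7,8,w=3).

Apply Kruskal's algorithm (sort edges by weight, add if no cycle):

Sorted edges by weight:
  (1,6) w=1
  (4,8) w=1
  (2,4) w=2
  (3,8) w=2
  (6,7) w=3
  (6,8) w=3
  (7,8) w=3
  (4,6) w=4
  (5,7) w=4
  (1,8) w=5
  (3,7) w=5
  (3,4) w=5
  (2,6) w=6
  (2,7) w=7
  (3,5) w=7
  (4,5) w=7
  (1,7) w=8
  (3,6) w=8
  (5,8) w=8
  (5,6) w=8

Add edge (1,6) w=1 -- no cycle. Running total: 1
Add edge (4,8) w=1 -- no cycle. Running total: 2
Add edge (2,4) w=2 -- no cycle. Running total: 4
Add edge (3,8) w=2 -- no cycle. Running total: 6
Add edge (6,7) w=3 -- no cycle. Running total: 9
Add edge (6,8) w=3 -- no cycle. Running total: 12
Skip edge (7,8) w=3 -- would create cycle
Skip edge (4,6) w=4 -- would create cycle
Add edge (5,7) w=4 -- no cycle. Running total: 16

MST edges: (1,6,w=1), (4,8,w=1), (2,4,w=2), (3,8,w=2), (6,7,w=3), (6,8,w=3), (5,7,w=4)
Total MST weight: 1 + 1 + 2 + 2 + 3 + 3 + 4 = 16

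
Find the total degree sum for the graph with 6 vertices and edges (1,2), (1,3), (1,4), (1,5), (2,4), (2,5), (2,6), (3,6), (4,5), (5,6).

Step 1: Count edges incident to each vertex:
  deg(1) = 4 (neighbors: 2, 3, 4, 5)
  deg(2) = 4 (neighbors: 1, 4, 5, 6)
  deg(3) = 2 (neighbors: 1, 6)
  deg(4) = 3 (neighbors: 1, 2, 5)
  deg(5) = 4 (neighbors: 1, 2, 4, 6)
  deg(6) = 3 (neighbors: 2, 3, 5)

Step 2: Sum all degrees:
  4 + 4 + 2 + 3 + 4 + 3 = 20

Verification: sum of degrees = 2 * |E| = 2 * 10 = 20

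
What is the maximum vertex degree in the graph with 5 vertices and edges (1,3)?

Step 1: Count edges incident to each vertex:
  deg(1) = 1 (neighbors: 3)
  deg(2) = 0 (neighbors: none)
  deg(3) = 1 (neighbors: 1)
  deg(4) = 0 (neighbors: none)
  deg(5) = 0 (neighbors: none)

Step 2: Find maximum:
  max(1, 0, 1, 0, 0) = 1 (vertex 1)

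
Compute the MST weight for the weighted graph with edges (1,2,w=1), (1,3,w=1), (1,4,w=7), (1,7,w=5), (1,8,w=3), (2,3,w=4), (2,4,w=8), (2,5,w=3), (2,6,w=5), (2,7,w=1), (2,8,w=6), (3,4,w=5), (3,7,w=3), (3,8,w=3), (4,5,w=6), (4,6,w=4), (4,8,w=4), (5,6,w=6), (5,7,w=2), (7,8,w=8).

Apply Kruskal's algorithm (sort edges by weight, add if no cycle):

Sorted edges by weight:
  (1,2) w=1
  (1,3) w=1
  (2,7) w=1
  (5,7) w=2
  (1,8) w=3
  (2,5) w=3
  (3,8) w=3
  (3,7) w=3
  (2,3) w=4
  (4,6) w=4
  (4,8) w=4
  (1,7) w=5
  (2,6) w=5
  (3,4) w=5
  (2,8) w=6
  (4,5) w=6
  (5,6) w=6
  (1,4) w=7
  (2,4) w=8
  (7,8) w=8

Add edge (1,2) w=1 -- no cycle. Running total: 1
Add edge (1,3) w=1 -- no cycle. Running total: 2
Add edge (2,7) w=1 -- no cycle. Running total: 3
Add edge (5,7) w=2 -- no cycle. Running total: 5
Add edge (1,8) w=3 -- no cycle. Running total: 8
Skip edge (2,5) w=3 -- would create cycle
Skip edge (3,8) w=3 -- would create cycle
Skip edge (3,7) w=3 -- would create cycle
Skip edge (2,3) w=4 -- would create cycle
Add edge (4,6) w=4 -- no cycle. Running total: 12
Add edge (4,8) w=4 -- no cycle. Running total: 16

MST edges: (1,2,w=1), (1,3,w=1), (2,7,w=1), (5,7,w=2), (1,8,w=3), (4,6,w=4), (4,8,w=4)
Total MST weight: 1 + 1 + 1 + 2 + 3 + 4 + 4 = 16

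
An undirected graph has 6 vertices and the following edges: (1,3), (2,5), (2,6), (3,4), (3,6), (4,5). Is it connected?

Step 1: Build adjacency list from edges:
  1: 3
  2: 5, 6
  3: 1, 4, 6
  4: 3, 5
  5: 2, 4
  6: 2, 3

Step 2: Run BFS/DFS from vertex 1:
  Visited: {1, 3, 4, 6, 5, 2}
  Reached 6 of 6 vertices

Step 3: All 6 vertices reached from vertex 1, so the graph is connected.
Answer: Yes, the graph is connected.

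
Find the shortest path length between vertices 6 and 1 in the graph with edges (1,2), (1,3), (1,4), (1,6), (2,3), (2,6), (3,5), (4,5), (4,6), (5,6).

Step 1: Build adjacency list:
  1: 2, 3, 4, 6
  2: 1, 3, 6
  3: 1, 2, 5
  4: 1, 5, 6
  5: 3, 4, 6
  6: 1, 2, 4, 5

Step 2: BFS from vertex 6 to find shortest path to 1:
  vertex 1 reached at distance 1

Step 3: Shortest path: 6 -> 1
Path length: 1 edge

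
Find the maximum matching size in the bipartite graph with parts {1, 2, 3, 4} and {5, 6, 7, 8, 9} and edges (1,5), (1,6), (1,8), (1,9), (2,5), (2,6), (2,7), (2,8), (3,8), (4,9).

Step 1: List the neighbors of each left vertex:
  1: 5, 6, 8, 9
  2: 5, 6, 7, 8
  3: 8
  4: 9

Step 2: Greedily match left vertices, then look for augmenting paths:
  Match 1 -- 5
  Match 2 -- 6
  Match 3 -- 8
  Match 4 -- 9
  No augmenting path remains.

Step 3: Verify this is maximum:
  Matching size 4 = min(|L|, |R|) = min(4, 5), which is an upper bound, so this matching is maximum.

Maximum matching: {(1,5), (2,6), (3,8), (4,9)}
Size: 4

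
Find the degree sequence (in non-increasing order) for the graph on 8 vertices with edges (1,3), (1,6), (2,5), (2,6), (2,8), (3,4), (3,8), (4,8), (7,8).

Step 1: Count edges incident to each vertex:
  deg(1) = 2 (neighbors: 3, 6)
  deg(2) = 3 (neighbors: 5, 6, 8)
  deg(3) = 3 (neighbors: 1, 4, 8)
  deg(4) = 2 (neighbors: 3, 8)
  deg(5) = 1 (neighbors: 2)
  deg(6) = 2 (neighbors: 1, 2)
  deg(7) = 1 (neighbors: 8)
  deg(8) = 4 (neighbors: 2, 3, 4, 7)

Step 2: Sort degrees in non-increasing order:
  Degrees: [2, 3, 3, 2, 1, 2, 1, 4] -> sorted: [4, 3, 3, 2, 2, 2, 1, 1]

Degree sequence: [4, 3, 3, 2, 2, 2, 1, 1]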